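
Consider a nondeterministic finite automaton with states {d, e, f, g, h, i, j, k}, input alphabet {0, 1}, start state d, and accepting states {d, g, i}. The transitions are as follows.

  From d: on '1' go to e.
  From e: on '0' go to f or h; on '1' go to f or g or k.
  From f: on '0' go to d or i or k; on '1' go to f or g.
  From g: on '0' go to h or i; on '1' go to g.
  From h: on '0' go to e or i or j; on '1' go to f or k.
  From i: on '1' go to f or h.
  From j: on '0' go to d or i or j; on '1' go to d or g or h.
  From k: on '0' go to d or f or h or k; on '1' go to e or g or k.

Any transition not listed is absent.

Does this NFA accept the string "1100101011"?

Start in {d}.
Read '1': d→{e}; now {e}.
Read '1': e→{f, g, k}; now {f, g, k}.
Read '0': f→{d, i, k}, g→{h, i}, k→{d, f, h, k}; now {d, f, h, i, k}.
Read '0': d→∅, f→{d, i, k}, h→{e, i, j}, i→∅, k→{d, f, h, k}; now {d, e, f, h, i, j, k}.
Read '1': d→{e}, e→{f, g, k}, f→{f, g}, h→{f, k}, i→{f, h}, j→{d, g, h}, k→{e, g, k}; now {d, e, f, g, h, k}.
Read '0': d→∅, e→{f, h}, f→{d, i, k}, g→{h, i}, h→{e, i, j}, k→{d, f, h, k}; now {d, e, f, h, i, j, k}.
Read '1': d→{e}, e→{f, g, k}, f→{f, g}, h→{f, k}, i→{f, h}, j→{d, g, h}, k→{e, g, k}; now {d, e, f, g, h, k}.
Read '0': d→∅, e→{f, h}, f→{d, i, k}, g→{h, i}, h→{e, i, j}, k→{d, f, h, k}; now {d, e, f, h, i, j, k}.
Read '1': d→{e}, e→{f, g, k}, f→{f, g}, h→{f, k}, i→{f, h}, j→{d, g, h}, k→{e, g, k}; now {d, e, f, g, h, k}.
Read '1': d→{e}, e→{f, g, k}, f→{f, g}, g→{g}, h→{f, k}, k→{e, g, k}; now {e, f, g, k}.
The final set {e, f, g, k} contains the accepting state g.

Yes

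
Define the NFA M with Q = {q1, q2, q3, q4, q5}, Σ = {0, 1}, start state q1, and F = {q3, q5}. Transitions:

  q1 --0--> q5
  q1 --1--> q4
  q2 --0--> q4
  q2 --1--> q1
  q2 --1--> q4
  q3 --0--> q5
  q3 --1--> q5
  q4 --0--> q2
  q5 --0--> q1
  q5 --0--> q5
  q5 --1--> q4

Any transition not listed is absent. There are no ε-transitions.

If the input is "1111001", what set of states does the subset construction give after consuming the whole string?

Start in {q1}.
Read '1': {q1} → {q4}.
Read '1': {q4} → ∅.
The set is empty and remains empty for the remaining 5 symbols.

∅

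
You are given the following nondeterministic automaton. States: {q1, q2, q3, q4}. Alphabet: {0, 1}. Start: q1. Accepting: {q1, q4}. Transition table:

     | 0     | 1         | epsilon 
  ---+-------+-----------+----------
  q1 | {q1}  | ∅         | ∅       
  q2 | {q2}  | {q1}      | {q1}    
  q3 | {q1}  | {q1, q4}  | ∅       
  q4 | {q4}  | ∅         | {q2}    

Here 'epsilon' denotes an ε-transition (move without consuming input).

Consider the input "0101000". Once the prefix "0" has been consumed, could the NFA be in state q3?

No

Start in {q1}.
Read '0': {q1} → {q1}.
State q3 is not in {q1}.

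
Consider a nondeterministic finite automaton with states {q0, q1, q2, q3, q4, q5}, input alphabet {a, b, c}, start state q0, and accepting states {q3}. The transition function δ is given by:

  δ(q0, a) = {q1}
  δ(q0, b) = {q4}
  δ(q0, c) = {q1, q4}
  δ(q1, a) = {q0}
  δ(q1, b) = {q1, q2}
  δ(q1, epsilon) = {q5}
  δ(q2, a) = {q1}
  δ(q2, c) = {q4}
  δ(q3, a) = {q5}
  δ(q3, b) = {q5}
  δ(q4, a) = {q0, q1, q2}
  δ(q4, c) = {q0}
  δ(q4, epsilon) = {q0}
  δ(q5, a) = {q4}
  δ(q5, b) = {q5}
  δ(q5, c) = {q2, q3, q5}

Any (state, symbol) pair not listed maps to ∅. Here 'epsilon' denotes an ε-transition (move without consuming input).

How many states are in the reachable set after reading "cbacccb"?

Start in {q0}.
Read 'c': q0→{q1, q4}; union {q1, q4}; ε-closure = {q0, q1, q4, q5}.
Read 'b': q0→{q4}, q1→{q1, q2}, q4→∅, q5→{q5}; union {q1, q2, q4, q5}; ε-closure = {q0, q1, q2, q4, q5}.
Read 'a': q0→{q1}, q1→{q0}, q2→{q1}, q4→{q0, q1, q2}, q5→{q4}; union {q0, q1, q2, q4}; ε-closure = {q0, q1, q2, q4, q5}.
Read 'c': q0→{q1, q4}, q1→∅, q2→{q4}, q4→{q0}, q5→{q2, q3, q5}; now {q0, q1, q2, q3, q4, q5}.
Read 'c': q0→{q1, q4}, q1→∅, q2→{q4}, q3→∅, q4→{q0}, q5→{q2, q3, q5}; now {q0, q1, q2, q3, q4, q5}.
Read 'c': q0→{q1, q4}, q1→∅, q2→{q4}, q3→∅, q4→{q0}, q5→{q2, q3, q5}; now {q0, q1, q2, q3, q4, q5}.
Read 'b': q0→{q4}, q1→{q1, q2}, q2→∅, q3→{q5}, q4→∅, q5→{q5}; union {q1, q2, q4, q5}; ε-closure = {q0, q1, q2, q4, q5}.
That set has 5 states.

5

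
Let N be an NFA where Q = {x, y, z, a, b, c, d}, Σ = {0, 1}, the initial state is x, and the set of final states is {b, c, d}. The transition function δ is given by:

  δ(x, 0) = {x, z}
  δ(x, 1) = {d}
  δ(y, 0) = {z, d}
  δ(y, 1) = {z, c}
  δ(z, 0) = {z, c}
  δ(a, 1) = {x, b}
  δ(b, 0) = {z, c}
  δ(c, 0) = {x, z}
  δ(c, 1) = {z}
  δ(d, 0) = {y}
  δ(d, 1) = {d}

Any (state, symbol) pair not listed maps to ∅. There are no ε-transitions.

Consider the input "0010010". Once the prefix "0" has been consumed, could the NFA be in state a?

No

Start in {x}.
Read '0': {x} → {x, z}.
State a is not in {x, z}.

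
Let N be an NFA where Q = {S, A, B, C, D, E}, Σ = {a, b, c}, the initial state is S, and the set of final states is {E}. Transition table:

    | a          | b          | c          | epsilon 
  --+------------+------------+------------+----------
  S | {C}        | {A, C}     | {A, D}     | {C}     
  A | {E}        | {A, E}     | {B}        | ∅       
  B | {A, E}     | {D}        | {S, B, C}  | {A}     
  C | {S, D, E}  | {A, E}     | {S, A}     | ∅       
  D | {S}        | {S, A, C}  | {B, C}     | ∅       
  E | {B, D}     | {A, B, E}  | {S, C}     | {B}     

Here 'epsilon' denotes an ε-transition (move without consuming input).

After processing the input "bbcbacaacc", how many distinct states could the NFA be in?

Start: ε-closure({S}) = {S, C}.
Read 'b': S→{A, C}, C→{A, E}; union {A, C, E}; ε-closure = {A, B, C, E}.
Read 'b': A→{A, E}, B→{D}, C→{A, E}, E→{A, B, E}; now {A, B, D, E}.
Read 'c': A→{B}, B→{S, B, C}, D→{B, C}, E→{S, C}; union {S, B, C}; ε-closure = {S, A, B, C}.
Read 'b': S→{A, C}, A→{A, E}, B→{D}, C→{A, E}; union {A, C, D, E}; ε-closure = {A, B, C, D, E}.
Read 'a': A→{E}, B→{A, E}, C→{S, D, E}, D→{S}, E→{B, D}; union {S, A, B, D, E}; ε-closure = {S, A, B, C, D, E}.
Read 'c': S→{A, D}, A→{B}, B→{S, B, C}, C→{S, A}, D→{B, C}, E→{S, C}; now {S, A, B, C, D}.
Read 'a': S→{C}, A→{E}, B→{A, E}, C→{S, D, E}, D→{S}; union {S, A, C, D, E}; ε-closure = {S, A, B, C, D, E}.
Read 'a': S→{C}, A→{E}, B→{A, E}, C→{S, D, E}, D→{S}, E→{B, D}; now {S, A, B, C, D, E}.
Read 'c': S→{A, D}, A→{B}, B→{S, B, C}, C→{S, A}, D→{B, C}, E→{S, C}; now {S, A, B, C, D}.
Read 'c': S→{A, D}, A→{B}, B→{S, B, C}, C→{S, A}, D→{B, C}; now {S, A, B, C, D}.
That set has 5 states.

5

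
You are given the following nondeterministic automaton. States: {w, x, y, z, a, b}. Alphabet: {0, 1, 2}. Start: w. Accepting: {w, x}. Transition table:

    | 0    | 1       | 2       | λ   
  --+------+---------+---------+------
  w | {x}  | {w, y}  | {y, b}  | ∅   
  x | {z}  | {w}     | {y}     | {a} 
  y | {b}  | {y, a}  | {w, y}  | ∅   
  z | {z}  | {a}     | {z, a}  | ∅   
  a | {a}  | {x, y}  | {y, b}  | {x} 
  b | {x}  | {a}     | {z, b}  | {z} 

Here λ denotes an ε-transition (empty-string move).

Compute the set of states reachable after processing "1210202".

Start in {w}.
Read '1': {w} → {w, y}.
Read '2': {w, y} → {w, y, z, b}.
Read '1': {w, y, z, b} → {w, x, y, a}.
Read '0': {w, x, y, a} → {x, z, a, b}.
Read '2': {x, z, a, b} → {x, y, z, a, b}.
Read '0': {x, y, z, a, b} → {x, z, a, b}.
Read '2': {x, z, a, b} → {x, y, z, a, b}.

{x, y, z, a, b}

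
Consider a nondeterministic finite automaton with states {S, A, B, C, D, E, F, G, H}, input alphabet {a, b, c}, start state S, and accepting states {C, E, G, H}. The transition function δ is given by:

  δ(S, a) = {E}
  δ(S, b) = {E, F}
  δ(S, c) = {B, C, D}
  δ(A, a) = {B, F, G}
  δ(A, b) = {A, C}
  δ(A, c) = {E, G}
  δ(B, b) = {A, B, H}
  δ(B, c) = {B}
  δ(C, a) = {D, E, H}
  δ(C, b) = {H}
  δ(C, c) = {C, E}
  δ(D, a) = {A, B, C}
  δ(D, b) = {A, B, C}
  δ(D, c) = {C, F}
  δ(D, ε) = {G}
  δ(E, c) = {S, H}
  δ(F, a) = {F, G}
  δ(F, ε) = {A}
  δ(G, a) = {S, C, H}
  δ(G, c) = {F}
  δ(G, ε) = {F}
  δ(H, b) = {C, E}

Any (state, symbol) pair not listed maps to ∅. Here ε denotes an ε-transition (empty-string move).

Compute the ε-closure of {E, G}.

Begin with {E, G}.
ε-move G → F; add F.
ε-move F → A; add A.

{A, E, F, G}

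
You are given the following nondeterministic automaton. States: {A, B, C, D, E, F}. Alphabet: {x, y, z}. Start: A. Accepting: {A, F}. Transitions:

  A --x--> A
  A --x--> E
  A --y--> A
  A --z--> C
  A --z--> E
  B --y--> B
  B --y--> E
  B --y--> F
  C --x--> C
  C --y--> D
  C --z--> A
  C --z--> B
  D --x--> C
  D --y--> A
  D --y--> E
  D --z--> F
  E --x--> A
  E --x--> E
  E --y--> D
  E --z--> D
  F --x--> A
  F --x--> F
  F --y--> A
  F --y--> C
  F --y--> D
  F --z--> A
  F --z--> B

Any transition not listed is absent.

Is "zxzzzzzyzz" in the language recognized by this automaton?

Yes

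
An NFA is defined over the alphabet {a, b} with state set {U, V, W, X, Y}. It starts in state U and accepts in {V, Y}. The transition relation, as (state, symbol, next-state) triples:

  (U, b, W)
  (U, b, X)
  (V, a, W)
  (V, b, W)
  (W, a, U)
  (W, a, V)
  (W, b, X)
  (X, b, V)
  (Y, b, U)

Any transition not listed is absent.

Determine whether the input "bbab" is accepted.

Start in {U}.
Read 'b': U→{W, X}; now {W, X}.
Read 'b': W→{X}, X→{V}; now {V, X}.
Read 'a': V→{W}, X→∅; now {W}.
Read 'b': W→{X}; now {X}.
The final set {X} contains no accepting state.

No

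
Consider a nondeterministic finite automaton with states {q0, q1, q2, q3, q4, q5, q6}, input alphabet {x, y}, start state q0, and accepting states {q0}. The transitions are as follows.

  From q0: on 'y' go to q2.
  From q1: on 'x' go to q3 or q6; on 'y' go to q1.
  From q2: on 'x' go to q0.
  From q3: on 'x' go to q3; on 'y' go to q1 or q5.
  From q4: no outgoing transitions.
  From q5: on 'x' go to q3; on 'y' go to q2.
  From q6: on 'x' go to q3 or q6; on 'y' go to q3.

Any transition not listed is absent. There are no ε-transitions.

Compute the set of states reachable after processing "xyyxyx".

∅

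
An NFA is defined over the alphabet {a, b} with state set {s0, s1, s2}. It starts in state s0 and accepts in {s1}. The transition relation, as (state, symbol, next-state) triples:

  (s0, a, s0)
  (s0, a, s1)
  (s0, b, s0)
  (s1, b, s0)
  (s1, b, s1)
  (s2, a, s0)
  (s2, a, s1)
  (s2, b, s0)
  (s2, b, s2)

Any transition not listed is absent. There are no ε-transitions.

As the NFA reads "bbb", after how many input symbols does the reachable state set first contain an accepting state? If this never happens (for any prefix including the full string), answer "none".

none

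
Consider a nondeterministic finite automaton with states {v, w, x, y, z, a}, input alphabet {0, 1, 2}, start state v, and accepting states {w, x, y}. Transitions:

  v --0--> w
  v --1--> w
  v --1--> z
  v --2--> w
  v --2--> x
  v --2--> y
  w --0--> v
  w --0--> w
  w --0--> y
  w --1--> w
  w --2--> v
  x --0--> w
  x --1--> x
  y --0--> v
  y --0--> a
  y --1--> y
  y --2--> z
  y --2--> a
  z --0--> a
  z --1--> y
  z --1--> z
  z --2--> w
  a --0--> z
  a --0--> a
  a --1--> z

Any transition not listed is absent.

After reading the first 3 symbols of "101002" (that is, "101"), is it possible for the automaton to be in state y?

Yes

Start in {v}.
Read '1': v→{w, z}; now {w, z}.
Read '0': w→{v, w, y}, z→{a}; now {v, w, y, a}.
Read '1': v→{w, z}, w→{w}, y→{y}, a→{z}; now {w, y, z}.
State y is in {w, y, z}.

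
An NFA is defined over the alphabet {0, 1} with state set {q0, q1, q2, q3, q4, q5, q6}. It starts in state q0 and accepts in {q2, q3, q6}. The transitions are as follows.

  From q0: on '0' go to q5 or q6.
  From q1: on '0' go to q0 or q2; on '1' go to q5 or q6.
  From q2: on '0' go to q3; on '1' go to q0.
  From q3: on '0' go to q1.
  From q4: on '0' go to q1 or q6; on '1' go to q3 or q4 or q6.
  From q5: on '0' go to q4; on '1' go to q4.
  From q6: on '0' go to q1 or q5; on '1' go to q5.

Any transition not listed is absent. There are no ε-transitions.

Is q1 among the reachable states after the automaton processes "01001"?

No

Start in {q0}.
Read '0': {q0} → {q5, q6}.
Read '1': {q5, q6} → {q4, q5}.
Read '0': {q4, q5} → {q1, q4, q6}.
Read '0': {q1, q4, q6} → {q0, q1, q2, q5, q6}.
Read '1': {q0, q1, q2, q5, q6} → {q0, q4, q5, q6}.
State q1 is not in {q0, q4, q5, q6}.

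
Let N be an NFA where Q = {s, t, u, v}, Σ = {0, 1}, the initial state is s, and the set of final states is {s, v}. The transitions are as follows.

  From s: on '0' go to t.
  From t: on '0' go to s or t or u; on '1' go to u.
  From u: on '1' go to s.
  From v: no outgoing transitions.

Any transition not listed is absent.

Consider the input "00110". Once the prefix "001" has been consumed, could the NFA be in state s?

Start in {s}.
Read '0': s→{t}; now {t}.
Read '0': t→{s, t, u}; now {s, t, u}.
Read '1': s→∅, t→{u}, u→{s}; now {s, u}.
State s is in {s, u}.

Yes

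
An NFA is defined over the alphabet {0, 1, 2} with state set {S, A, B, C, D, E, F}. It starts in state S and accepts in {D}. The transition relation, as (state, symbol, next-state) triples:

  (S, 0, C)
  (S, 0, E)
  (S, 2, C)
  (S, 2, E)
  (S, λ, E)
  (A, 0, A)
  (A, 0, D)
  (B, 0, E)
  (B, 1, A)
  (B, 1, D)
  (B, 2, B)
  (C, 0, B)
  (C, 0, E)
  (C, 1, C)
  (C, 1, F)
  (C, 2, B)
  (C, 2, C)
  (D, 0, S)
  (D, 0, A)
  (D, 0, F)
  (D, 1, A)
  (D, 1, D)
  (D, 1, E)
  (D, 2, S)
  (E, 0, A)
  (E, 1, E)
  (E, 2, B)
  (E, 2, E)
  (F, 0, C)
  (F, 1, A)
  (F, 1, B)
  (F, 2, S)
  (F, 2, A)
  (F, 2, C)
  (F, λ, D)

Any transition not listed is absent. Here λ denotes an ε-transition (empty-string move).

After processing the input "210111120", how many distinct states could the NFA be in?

5

Start: ε-closure({S}) = {S, E}.
Read '2': {S, E} → {B, C, E}.
Read '1': {B, C, E} → {A, C, D, E, F}.
Read '0': {A, C, D, E, F} → {S, A, B, C, D, E, F}.
Read '1': {S, A, B, C, D, E, F} → {A, B, C, D, E, F}.
Read '1': {A, B, C, D, E, F} → {A, B, C, D, E, F}.
Read '1': {A, B, C, D, E, F} → {A, B, C, D, E, F}.
Read '1': {A, B, C, D, E, F} → {A, B, C, D, E, F}.
Read '2': {A, B, C, D, E, F} → {S, A, B, C, E}.
Read '0': {S, A, B, C, E} → {A, B, C, D, E}.
That set has 5 states.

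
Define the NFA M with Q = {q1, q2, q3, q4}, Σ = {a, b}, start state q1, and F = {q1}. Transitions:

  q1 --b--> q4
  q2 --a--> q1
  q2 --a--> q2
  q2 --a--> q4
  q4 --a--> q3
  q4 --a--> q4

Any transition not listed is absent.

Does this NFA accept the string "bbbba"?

Start in {q1}.
Read 'b': {q1} → {q4}.
Read 'b': {q4} → ∅.
The set is empty and remains empty for the remaining 3 symbols.
The final set ∅ contains no accepting state.

No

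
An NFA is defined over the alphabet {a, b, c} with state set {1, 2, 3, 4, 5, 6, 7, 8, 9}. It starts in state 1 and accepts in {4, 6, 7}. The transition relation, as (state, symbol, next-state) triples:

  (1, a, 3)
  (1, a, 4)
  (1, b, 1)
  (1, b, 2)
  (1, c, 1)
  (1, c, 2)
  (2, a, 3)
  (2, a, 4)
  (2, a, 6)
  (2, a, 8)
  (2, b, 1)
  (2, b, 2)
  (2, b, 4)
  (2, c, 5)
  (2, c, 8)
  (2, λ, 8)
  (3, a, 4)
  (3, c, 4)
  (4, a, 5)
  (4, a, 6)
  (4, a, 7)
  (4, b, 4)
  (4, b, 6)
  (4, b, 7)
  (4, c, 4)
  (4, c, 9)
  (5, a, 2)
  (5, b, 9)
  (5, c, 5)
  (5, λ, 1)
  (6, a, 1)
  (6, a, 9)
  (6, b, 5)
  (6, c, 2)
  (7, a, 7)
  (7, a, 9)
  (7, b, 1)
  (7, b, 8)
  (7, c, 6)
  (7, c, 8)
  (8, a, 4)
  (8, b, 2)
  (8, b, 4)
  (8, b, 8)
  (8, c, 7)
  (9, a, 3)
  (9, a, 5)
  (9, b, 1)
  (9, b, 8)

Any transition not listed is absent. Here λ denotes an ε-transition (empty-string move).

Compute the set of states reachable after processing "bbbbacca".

{1, 2, 3, 4, 5, 6, 7, 8, 9}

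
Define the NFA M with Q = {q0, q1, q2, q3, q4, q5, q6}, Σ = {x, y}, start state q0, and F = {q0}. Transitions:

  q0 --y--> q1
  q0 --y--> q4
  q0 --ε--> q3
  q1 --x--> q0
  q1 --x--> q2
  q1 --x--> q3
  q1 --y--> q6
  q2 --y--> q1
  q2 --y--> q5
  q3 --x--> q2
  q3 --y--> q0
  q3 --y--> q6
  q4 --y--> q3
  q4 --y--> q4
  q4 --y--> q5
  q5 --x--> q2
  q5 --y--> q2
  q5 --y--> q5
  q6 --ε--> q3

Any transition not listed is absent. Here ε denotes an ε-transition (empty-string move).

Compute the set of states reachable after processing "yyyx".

{q0, q2, q3}

Start: ε-closure({q0}) = {q0, q3}.
Read 'y': {q0, q3} → {q0, q1, q3, q4, q6}.
Read 'y': {q0, q1, q3, q4, q6} → {q0, q1, q3, q4, q5, q6}.
Read 'y': {q0, q1, q3, q4, q5, q6} → {q0, q1, q2, q3, q4, q5, q6}.
Read 'x': {q0, q1, q2, q3, q4, q5, q6} → {q0, q2, q3}.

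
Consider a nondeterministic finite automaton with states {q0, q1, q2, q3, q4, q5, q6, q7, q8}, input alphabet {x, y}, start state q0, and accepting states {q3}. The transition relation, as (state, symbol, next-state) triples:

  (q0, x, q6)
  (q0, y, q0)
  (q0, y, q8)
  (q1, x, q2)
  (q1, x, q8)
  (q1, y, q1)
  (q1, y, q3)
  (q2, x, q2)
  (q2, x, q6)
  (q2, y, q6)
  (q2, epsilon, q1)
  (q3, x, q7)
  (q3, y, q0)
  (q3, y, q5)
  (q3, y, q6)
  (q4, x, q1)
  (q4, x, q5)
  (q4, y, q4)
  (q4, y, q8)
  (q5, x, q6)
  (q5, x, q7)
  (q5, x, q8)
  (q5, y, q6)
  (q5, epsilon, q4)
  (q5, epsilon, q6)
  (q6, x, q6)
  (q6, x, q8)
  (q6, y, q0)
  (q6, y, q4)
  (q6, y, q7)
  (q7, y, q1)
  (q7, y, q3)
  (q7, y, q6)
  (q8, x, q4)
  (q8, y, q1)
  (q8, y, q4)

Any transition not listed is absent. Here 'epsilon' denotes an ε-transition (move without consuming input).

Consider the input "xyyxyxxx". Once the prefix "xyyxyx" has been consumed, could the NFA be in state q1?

Yes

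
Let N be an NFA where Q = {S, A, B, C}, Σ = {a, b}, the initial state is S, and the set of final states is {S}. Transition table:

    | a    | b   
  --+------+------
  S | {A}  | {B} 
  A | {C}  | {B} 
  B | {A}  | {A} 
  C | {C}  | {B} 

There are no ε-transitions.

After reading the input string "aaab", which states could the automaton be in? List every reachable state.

{B}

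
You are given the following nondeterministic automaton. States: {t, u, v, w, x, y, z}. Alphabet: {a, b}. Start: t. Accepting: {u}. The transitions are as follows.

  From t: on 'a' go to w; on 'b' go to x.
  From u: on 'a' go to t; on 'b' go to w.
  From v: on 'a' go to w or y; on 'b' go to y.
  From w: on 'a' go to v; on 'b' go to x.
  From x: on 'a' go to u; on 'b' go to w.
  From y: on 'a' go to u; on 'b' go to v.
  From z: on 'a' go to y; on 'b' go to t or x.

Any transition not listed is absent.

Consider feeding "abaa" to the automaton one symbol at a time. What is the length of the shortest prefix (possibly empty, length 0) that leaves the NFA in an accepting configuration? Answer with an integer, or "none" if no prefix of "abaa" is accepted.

3

Start in {t}.
Read 'a': {t} → {w}.
Read 'b': {w} → {x}.
Read 'a': {x} → {u}.
None of the earlier sets intersect F, but {u} does.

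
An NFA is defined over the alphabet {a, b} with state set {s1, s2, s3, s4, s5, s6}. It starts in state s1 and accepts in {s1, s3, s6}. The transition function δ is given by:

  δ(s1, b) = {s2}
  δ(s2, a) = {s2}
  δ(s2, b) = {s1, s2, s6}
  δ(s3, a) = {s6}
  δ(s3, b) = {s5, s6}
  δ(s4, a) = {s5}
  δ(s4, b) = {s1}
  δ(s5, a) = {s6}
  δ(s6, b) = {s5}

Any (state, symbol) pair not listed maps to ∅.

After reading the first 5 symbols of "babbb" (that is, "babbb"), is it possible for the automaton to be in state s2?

Start in {s1}.
Read 'b': {s1} → {s2}.
Read 'a': {s2} → {s2}.
Read 'b': {s2} → {s1, s2, s6}.
Read 'b': {s1, s2, s6} → {s1, s2, s5, s6}.
Read 'b': {s1, s2, s5, s6} → {s1, s2, s5, s6}.
State s2 is in {s1, s2, s5, s6}.

Yes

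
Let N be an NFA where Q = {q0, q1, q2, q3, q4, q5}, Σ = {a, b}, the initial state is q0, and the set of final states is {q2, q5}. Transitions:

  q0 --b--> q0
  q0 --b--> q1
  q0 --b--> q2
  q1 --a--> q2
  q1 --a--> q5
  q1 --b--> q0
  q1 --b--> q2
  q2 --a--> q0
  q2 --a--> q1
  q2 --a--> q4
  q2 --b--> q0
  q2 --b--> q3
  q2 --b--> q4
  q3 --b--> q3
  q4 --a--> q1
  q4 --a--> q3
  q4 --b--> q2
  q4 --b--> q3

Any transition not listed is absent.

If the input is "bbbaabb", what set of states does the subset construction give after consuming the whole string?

Start in {q0}.
Read 'b': {q0} → {q0, q1, q2}.
Read 'b': {q0, q1, q2} → {q0, q1, q2, q3, q4}.
Read 'b': {q0, q1, q2, q3, q4} → {q0, q1, q2, q3, q4}.
Read 'a': {q0, q1, q2, q3, q4} → {q0, q1, q2, q3, q4, q5}.
Read 'a': {q0, q1, q2, q3, q4, q5} → {q0, q1, q2, q3, q4, q5}.
Read 'b': {q0, q1, q2, q3, q4, q5} → {q0, q1, q2, q3, q4}.
Read 'b': {q0, q1, q2, q3, q4} → {q0, q1, q2, q3, q4}.

{q0, q1, q2, q3, q4}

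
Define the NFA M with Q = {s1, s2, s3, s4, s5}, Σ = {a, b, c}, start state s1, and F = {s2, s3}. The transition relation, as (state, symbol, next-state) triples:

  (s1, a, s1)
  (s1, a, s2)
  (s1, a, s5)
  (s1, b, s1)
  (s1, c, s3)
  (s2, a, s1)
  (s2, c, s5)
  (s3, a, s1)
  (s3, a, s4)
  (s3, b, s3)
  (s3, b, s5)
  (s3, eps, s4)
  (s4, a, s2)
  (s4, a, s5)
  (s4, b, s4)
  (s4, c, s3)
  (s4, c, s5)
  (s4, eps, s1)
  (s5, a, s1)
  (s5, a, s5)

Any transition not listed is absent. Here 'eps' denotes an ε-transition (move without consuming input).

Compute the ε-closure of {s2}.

{s2}

Begin with {s2}.
No ε-moves leave this set, so the closure equals the set itself.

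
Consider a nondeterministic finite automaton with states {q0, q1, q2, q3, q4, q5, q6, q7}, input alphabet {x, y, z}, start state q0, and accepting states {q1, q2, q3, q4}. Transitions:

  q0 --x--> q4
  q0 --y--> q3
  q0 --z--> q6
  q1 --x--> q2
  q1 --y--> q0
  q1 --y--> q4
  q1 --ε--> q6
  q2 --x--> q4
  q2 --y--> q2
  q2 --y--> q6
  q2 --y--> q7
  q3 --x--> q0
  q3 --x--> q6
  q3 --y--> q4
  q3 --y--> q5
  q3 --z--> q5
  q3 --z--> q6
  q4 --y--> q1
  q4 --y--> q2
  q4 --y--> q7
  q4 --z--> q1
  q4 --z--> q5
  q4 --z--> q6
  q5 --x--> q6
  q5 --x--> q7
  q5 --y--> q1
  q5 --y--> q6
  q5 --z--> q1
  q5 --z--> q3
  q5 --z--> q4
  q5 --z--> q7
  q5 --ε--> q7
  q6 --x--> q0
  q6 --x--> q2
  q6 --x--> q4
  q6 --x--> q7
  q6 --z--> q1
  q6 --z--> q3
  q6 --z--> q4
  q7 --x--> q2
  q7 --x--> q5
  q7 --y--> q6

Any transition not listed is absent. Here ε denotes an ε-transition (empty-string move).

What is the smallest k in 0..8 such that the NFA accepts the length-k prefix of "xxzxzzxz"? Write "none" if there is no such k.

Start in {q0}.
Read 'x': q0→{q4}; now {q4}.
None of the earlier sets intersect F, but {q4} does.

1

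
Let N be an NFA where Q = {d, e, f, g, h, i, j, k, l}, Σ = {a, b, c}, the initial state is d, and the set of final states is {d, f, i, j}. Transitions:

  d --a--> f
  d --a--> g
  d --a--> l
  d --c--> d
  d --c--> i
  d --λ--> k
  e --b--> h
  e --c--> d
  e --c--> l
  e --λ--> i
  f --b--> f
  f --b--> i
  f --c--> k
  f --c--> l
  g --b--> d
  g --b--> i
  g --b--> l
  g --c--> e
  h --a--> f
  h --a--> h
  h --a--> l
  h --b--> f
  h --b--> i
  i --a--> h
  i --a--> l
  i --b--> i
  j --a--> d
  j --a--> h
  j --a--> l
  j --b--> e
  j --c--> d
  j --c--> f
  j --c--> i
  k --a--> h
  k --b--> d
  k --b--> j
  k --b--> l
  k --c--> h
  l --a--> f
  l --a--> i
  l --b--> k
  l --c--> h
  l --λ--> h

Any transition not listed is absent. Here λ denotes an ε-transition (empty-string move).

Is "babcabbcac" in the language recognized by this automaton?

Yes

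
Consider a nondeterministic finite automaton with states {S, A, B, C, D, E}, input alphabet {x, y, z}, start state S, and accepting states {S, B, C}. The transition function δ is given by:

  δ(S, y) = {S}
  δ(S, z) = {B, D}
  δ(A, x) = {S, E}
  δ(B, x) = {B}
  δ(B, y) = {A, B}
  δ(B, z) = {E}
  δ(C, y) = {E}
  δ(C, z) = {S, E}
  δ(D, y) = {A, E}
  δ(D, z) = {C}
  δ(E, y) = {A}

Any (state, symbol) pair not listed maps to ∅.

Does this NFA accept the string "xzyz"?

Start in {S}.
Read 'x': {S} → ∅.
The set is empty and remains empty for the remaining 3 symbols.
The final set ∅ contains no accepting state.

No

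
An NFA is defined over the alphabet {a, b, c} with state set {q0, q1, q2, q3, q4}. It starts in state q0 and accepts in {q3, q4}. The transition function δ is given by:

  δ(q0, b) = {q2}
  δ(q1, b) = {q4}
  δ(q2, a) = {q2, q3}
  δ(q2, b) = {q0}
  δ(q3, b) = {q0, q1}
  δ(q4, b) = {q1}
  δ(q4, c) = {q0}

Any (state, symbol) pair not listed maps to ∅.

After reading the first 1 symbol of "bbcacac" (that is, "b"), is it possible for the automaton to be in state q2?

Start in {q0}.
Read 'b': q0→{q2}; now {q2}.
State q2 is in {q2}.

Yes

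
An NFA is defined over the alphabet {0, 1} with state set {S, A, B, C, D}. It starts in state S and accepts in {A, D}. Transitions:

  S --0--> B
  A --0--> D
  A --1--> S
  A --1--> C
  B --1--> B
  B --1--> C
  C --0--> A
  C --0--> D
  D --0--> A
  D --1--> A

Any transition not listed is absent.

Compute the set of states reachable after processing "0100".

{A, D}

Start in {S}.
Read '0': S→{B}; now {B}.
Read '1': B→{B, C}; now {B, C}.
Read '0': B→∅, C→{A, D}; now {A, D}.
Read '0': A→{D}, D→{A}; now {A, D}.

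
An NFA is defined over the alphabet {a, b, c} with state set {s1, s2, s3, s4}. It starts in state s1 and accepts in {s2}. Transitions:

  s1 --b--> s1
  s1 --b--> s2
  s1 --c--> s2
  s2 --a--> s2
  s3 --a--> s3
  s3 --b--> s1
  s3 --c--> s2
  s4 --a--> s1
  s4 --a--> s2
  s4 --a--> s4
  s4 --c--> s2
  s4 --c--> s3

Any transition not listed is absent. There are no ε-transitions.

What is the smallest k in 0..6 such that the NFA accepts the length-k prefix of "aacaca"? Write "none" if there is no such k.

none

Start in {s1}.
Read 'a': s1→∅; now ∅.
The set is empty and remains empty for the remaining 5 symbols.
No reachable set along the way intersects F.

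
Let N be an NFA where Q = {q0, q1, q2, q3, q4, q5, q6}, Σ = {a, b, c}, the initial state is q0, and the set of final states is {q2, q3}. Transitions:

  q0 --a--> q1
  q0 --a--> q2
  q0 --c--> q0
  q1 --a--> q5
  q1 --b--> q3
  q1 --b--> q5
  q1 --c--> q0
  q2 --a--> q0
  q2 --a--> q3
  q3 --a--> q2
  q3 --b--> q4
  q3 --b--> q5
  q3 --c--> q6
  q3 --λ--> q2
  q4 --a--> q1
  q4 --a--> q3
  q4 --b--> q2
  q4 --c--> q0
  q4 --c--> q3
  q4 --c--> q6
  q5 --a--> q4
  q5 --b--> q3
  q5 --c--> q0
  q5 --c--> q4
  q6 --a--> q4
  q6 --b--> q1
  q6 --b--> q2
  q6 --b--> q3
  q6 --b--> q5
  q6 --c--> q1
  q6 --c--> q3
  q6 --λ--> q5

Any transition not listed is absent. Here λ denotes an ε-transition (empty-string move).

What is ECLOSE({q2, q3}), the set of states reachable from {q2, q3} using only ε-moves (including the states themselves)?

{q2, q3}

Begin with {q2, q3}.
No ε-moves leave this set, so the closure equals the set itself.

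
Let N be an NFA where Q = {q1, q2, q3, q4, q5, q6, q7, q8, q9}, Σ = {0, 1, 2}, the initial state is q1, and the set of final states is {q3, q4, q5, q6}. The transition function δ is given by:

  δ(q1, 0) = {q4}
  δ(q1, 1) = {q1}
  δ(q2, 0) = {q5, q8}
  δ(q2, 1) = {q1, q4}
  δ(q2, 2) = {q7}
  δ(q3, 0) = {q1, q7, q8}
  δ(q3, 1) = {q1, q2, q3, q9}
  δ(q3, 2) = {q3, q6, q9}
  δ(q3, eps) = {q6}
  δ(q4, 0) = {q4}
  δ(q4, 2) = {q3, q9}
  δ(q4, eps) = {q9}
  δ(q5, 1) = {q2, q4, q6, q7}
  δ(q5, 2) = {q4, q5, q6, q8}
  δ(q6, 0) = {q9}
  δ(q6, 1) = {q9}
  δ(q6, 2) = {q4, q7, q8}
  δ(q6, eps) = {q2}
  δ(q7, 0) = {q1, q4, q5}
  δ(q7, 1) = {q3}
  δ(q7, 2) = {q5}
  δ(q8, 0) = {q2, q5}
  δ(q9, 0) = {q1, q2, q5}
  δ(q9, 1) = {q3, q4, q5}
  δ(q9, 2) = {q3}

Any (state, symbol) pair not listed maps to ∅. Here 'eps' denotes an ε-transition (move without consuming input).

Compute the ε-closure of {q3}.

Begin with {q3}.
ε-move q3 → q6; add q6.
ε-move q6 → q2; add q2.

{q2, q3, q6}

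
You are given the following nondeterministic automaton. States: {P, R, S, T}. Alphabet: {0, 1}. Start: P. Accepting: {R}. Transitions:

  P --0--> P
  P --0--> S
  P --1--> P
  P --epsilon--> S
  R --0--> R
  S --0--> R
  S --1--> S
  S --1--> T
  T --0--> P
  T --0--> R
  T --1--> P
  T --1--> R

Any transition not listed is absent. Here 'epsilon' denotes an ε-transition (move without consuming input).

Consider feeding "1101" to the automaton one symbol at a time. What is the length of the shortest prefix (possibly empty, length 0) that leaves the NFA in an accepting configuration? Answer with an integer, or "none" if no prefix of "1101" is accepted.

2

Start: ε-closure({P}) = {P, S}.
Read '1': {P, S} → {P, S, T}.
Read '1': {P, S, T} → {P, R, S, T}.
None of the earlier sets intersect F, but {P, R, S, T} does.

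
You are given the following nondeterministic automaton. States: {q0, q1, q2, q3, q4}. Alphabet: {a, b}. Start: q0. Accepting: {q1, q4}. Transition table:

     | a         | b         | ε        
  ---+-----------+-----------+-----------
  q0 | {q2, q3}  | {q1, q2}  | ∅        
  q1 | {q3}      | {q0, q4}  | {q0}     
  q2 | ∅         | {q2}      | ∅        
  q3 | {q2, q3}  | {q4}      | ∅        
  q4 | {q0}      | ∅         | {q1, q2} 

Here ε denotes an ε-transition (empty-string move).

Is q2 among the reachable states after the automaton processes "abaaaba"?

Start in {q0}.
Read 'a': q0→{q2, q3}; now {q2, q3}.
Read 'b': q2→{q2}, q3→{q4}; union {q2, q4}; ε-closure = {q0, q1, q2, q4}.
Read 'a': q0→{q2, q3}, q1→{q3}, q2→∅, q4→{q0}; now {q0, q2, q3}.
Read 'a': q0→{q2, q3}, q2→∅, q3→{q2, q3}; now {q2, q3}.
Read 'a': q2→∅, q3→{q2, q3}; now {q2, q3}.
Read 'b': q2→{q2}, q3→{q4}; union {q2, q4}; ε-closure = {q0, q1, q2, q4}.
Read 'a': q0→{q2, q3}, q1→{q3}, q2→∅, q4→{q0}; now {q0, q2, q3}.
State q2 is in {q0, q2, q3}.

Yes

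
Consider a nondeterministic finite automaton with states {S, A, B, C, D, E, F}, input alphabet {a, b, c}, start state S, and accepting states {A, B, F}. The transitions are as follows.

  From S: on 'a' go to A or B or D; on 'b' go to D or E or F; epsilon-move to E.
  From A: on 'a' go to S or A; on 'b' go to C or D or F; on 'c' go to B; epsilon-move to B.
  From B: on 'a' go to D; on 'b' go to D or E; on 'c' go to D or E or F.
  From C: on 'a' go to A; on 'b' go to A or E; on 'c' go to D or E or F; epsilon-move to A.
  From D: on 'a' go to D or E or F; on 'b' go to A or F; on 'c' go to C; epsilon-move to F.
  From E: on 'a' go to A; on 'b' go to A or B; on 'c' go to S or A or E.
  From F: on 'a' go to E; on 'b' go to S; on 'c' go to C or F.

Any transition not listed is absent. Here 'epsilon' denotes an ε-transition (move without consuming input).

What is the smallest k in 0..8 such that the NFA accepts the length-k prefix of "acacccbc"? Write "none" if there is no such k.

1

Start: ε-closure({S}) = {S, E}.
Read 'a': {S, E} → {A, B, D, F}.
None of the earlier sets intersect F, but {A, B, D, F} does.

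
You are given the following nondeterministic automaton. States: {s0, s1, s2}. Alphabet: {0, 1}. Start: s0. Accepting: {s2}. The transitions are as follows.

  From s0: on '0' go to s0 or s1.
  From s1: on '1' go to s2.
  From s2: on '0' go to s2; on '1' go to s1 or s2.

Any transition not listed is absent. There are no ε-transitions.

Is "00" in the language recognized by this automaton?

Start in {s0}.
Read '0': s0→{s0, s1}; now {s0, s1}.
Read '0': s0→{s0, s1}, s1→∅; now {s0, s1}.
The final set {s0, s1} contains no accepting state.

No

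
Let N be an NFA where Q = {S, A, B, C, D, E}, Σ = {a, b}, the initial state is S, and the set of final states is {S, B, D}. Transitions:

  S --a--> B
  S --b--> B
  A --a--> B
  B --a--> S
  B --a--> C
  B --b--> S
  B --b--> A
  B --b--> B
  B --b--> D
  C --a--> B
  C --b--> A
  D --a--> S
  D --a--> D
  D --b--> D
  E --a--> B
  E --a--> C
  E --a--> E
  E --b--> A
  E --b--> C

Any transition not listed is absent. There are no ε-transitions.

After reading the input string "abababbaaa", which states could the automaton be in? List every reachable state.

{S, B, C, D}

Start in {S}.
Read 'a': S→{B}; now {B}.
Read 'b': B→{S, A, B, D}; now {S, A, B, D}.
Read 'a': S→{B}, A→{B}, B→{S, C}, D→{S, D}; now {S, B, C, D}.
Read 'b': S→{B}, B→{S, A, B, D}, C→{A}, D→{D}; now {S, A, B, D}.
Read 'a': S→{B}, A→{B}, B→{S, C}, D→{S, D}; now {S, B, C, D}.
Read 'b': S→{B}, B→{S, A, B, D}, C→{A}, D→{D}; now {S, A, B, D}.
Read 'b': S→{B}, A→∅, B→{S, A, B, D}, D→{D}; now {S, A, B, D}.
Read 'a': S→{B}, A→{B}, B→{S, C}, D→{S, D}; now {S, B, C, D}.
Read 'a': S→{B}, B→{S, C}, C→{B}, D→{S, D}; now {S, B, C, D}.
Read 'a': S→{B}, B→{S, C}, C→{B}, D→{S, D}; now {S, B, C, D}.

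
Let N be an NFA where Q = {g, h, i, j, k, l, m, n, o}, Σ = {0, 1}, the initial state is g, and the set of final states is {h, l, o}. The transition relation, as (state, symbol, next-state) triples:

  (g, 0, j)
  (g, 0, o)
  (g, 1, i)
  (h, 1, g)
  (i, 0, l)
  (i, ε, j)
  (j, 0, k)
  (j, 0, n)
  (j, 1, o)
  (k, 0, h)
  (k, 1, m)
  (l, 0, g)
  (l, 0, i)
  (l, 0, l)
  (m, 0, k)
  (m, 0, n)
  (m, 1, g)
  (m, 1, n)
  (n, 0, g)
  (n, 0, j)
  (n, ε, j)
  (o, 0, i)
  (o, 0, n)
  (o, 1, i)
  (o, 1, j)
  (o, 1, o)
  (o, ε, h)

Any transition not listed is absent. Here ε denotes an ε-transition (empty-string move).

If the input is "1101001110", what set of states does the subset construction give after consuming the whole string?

{h, i, j, k, l, n, o}

Start in {g}.
Read '1': g→{i}; union {i}; ε-closure = {i, j}.
Read '1': i→∅, j→{o}; union {o}; ε-closure = {h, o}.
Read '0': h→∅, o→{i, n}; union {i, n}; ε-closure = {i, j, n}.
Read '1': i→∅, j→{o}, n→∅; union {o}; ε-closure = {h, o}.
Read '0': h→∅, o→{i, n}; union {i, n}; ε-closure = {i, j, n}.
Read '0': i→{l}, j→{k, n}, n→{g, j}; now {g, j, k, l, n}.
Read '1': g→{i}, j→{o}, k→{m}, l→∅, n→∅; union {i, m, o}; ε-closure = {h, i, j, m, o}.
Read '1': h→{g}, i→∅, j→{o}, m→{g, n}, o→{i, j, o}; union {g, i, j, n, o}; ε-closure = {g, h, i, j, n, o}.
Read '1': g→{i}, h→{g}, i→∅, j→{o}, n→∅, o→{i, j, o}; union {g, i, j, o}; ε-closure = {g, h, i, j, o}.
Read '0': g→{j, o}, h→∅, i→{l}, j→{k, n}, o→{i, n}; union {i, j, k, l, n, o}; ε-closure = {h, i, j, k, l, n, o}.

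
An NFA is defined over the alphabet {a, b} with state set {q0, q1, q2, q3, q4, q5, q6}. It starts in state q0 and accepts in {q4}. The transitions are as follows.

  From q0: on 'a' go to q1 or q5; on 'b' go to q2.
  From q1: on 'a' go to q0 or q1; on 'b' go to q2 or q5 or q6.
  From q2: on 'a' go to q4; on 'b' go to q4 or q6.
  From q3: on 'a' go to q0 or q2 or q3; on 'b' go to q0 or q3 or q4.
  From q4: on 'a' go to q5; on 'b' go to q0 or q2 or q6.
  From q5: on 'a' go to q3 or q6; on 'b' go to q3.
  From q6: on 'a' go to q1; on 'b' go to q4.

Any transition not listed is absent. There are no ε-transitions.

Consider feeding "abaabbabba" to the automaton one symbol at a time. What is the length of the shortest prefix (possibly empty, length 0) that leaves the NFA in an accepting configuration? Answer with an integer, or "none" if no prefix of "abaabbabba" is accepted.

3

Start in {q0}.
Read 'a': {q0} → {q1, q5}.
Read 'b': {q1, q5} → {q2, q3, q5, q6}.
Read 'a': {q2, q3, q5, q6} → {q0, q1, q2, q3, q4, q6}.
None of the earlier sets intersect F, but {q0, q1, q2, q3, q4, q6} does.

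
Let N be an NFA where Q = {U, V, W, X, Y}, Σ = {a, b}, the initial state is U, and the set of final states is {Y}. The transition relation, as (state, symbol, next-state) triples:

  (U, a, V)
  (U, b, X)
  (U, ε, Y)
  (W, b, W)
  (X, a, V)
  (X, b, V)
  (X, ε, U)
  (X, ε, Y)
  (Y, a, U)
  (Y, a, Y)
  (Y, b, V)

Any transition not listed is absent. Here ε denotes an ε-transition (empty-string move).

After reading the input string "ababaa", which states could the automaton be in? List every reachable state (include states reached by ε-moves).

Start: ε-closure({U}) = {U, Y}.
Read 'a': {U, Y} → {U, V, Y}.
Read 'b': {U, V, Y} → {U, V, X, Y}.
Read 'a': {U, V, X, Y} → {U, V, Y}.
Read 'b': {U, V, Y} → {U, V, X, Y}.
Read 'a': {U, V, X, Y} → {U, V, Y}.
Read 'a': {U, V, Y} → {U, V, Y}.

{U, V, Y}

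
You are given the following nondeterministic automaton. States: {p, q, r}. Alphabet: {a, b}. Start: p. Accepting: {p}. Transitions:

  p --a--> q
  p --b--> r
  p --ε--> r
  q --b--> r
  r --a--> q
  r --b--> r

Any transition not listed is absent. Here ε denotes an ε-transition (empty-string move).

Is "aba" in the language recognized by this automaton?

No

Start: ε-closure({p}) = {p, r}.
Read 'a': p→{q}, r→{q}; now {q}.
Read 'b': q→{r}; now {r}.
Read 'a': r→{q}; now {q}.
The final set {q} contains no accepting state.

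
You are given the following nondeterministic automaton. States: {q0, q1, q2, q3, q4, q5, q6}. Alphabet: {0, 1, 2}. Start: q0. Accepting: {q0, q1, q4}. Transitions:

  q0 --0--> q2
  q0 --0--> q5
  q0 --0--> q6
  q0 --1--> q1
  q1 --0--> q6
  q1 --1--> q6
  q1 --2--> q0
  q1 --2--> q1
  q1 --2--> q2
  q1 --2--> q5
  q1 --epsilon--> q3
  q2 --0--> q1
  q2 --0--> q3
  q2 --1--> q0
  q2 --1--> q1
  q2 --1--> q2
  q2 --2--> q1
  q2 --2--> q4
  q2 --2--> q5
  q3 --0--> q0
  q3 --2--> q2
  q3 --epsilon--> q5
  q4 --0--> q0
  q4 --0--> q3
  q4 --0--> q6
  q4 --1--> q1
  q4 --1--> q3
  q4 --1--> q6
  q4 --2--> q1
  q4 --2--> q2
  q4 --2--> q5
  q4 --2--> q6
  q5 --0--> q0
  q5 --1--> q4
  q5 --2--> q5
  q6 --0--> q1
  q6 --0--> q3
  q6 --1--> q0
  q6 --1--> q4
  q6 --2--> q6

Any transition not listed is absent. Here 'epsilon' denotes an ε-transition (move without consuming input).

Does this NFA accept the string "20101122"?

No

Start in {q0}.
Read '2': {q0} → ∅.
The set is empty and remains empty for the remaining 7 symbols.
The final set ∅ contains no accepting state.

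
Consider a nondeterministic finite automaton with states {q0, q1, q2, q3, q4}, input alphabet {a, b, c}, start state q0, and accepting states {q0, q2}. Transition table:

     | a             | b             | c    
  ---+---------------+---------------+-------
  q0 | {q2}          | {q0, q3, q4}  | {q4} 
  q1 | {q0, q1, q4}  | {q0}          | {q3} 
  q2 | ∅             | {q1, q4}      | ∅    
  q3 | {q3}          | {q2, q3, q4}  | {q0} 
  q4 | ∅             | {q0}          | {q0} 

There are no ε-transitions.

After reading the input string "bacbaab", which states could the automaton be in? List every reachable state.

{q2, q3, q4}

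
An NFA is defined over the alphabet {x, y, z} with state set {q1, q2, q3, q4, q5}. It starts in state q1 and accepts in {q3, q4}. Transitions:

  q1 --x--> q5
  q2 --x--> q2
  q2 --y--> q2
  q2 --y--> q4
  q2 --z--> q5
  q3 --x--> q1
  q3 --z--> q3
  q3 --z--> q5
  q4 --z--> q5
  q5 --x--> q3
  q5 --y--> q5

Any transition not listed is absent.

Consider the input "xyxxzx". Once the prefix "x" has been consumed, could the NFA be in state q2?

No

Start in {q1}.
Read 'x': q1→{q5}; now {q5}.
State q2 is not in {q5}.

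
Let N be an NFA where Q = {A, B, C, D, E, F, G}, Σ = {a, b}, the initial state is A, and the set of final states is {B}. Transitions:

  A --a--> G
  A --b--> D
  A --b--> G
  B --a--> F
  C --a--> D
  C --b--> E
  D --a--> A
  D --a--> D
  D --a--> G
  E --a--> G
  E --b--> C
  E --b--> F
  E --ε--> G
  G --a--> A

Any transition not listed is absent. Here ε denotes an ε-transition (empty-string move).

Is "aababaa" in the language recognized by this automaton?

No

Start in {A}.
Read 'a': {A} → {G}.
Read 'a': {G} → {A}.
Read 'b': {A} → {D, G}.
Read 'a': {D, G} → {A, D, G}.
Read 'b': {A, D, G} → {D, G}.
Read 'a': {D, G} → {A, D, G}.
Read 'a': {A, D, G} → {A, D, G}.
The final set {A, D, G} contains no accepting state.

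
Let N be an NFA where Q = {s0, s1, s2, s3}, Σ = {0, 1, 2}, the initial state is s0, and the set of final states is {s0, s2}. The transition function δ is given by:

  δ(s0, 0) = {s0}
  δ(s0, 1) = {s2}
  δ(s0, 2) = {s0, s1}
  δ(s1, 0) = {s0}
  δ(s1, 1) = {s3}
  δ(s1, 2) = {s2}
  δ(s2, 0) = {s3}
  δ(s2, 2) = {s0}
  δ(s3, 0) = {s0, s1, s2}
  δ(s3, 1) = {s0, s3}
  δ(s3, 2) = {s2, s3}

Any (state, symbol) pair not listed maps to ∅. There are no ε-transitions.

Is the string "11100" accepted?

No

Start in {s0}.
Read '1': {s0} → {s2}.
Read '1': {s2} → ∅.
The set is empty and remains empty for the remaining 3 symbols.
The final set ∅ contains no accepting state.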